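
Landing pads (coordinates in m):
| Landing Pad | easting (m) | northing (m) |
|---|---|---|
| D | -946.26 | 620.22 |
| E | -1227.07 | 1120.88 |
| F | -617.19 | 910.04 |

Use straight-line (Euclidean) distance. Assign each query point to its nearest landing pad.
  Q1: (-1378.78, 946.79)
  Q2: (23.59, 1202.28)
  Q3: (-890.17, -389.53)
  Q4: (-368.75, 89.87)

Q1→E; Q2→F; Q3→D; Q4→D

Q1 at (-1378.78, 946.79):
  D: 541.96 m
  E: 230.92 m
  F: 762.48 m
  → nearest: E (230.92 m)
Q2 at (23.59, 1202.28):
  D: 1131.11 m
  E: 1253.31 m
  F: 704.27 m
  → nearest: F (704.27 m)
Q3 at (-890.17, -389.53):
  D: 1011.31 m
  E: 1547.53 m
  F: 1327.93 m
  → nearest: D (1011.31 m)
Q4 at (-368.75, 89.87):
  D: 784.08 m
  E: 1341.53 m
  F: 856.97 m
  → nearest: D (784.08 m)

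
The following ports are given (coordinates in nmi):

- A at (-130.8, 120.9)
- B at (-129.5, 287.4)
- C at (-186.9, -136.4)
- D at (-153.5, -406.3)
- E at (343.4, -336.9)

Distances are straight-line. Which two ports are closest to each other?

A and B

Pairwise distances:
A–B: 166.5 nmi
A–C: 263.3 nmi
A–D: 527.7 nmi
A–E: 659.1 nmi
B–C: 427.7 nmi
B–D: 694.1 nmi
B–E: 783.2 nmi
C–D: 272.0 nmi
C–E: 566.9 nmi
D–E: 501.7 nmi
Closest pair: A–B at 166.5 nmi.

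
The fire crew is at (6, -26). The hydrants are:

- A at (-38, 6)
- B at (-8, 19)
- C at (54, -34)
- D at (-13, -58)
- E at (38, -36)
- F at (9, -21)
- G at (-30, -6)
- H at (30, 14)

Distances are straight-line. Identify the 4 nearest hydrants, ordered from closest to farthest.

F, E, D, G

Distances from (6, -26):
A: √((-44)² + (32)²) = √(1936.000 + 1024.000) = 54.4
B: √((-14)² + (45)²) = √(196.000 + 2025.000) = 47.1
C: √((48)² + (-8)²) = √(2304.000 + 64.000) = 48.7
D: √((-19)² + (-32)²) = √(361.000 + 1024.000) = 37.2
E: √((32)² + (-10)²) = √(1024.000 + 100.000) = 33.5
F: √((3)² + (5)²) = √(9.000 + 25.000) = 5.8
G: √((-36)² + (20)²) = √(1296.000 + 400.000) = 41.2
H: √((24)² + (40)²) = √(576.000 + 1600.000) = 46.6
Sorted: F (5.8) < E (33.5) < D (37.2) < G (41.2) < H (46.6) < B (47.1) < …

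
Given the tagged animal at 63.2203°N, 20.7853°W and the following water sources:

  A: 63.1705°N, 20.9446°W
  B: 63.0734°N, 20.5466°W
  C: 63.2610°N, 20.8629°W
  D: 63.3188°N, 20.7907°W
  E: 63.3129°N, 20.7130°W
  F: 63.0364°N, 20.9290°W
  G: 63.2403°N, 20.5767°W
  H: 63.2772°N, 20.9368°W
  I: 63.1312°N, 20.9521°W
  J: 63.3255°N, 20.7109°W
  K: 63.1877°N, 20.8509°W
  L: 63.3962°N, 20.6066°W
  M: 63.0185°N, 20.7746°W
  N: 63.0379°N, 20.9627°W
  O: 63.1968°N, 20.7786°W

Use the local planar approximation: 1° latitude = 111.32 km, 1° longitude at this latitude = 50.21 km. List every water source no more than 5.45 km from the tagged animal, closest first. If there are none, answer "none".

O, K

Distances from 63.2203°N, 20.7853°W:
A: √((-0.0498·111.32)² + (-0.1593·50.21)²) = √(30.733009 + 63.975250) = 9.7318 km
B: √((-0.1469·111.32)² + (0.2387·50.21)²) = √(267.417600 + 143.643269) = 20.2746 km
C: √((0.0407·111.32)² + (-0.0776·50.21)²) = √(20.527460 + 15.181123) = 5.9757 km
D: √((0.0985·111.32)² + (-0.0054·50.21)²) = √(120.231664 + 0.073514) = 10.9684 km
E: √((0.0926·111.32)² + (0.0723·50.21)²) = √(106.259647 + 13.178229) = 10.9288 km
F: √((-0.1839·111.32)² + (-0.1437·50.21)²) = √(419.092466 + 52.058779) = 21.7060 km
G: √((0.0200·111.32)² + (0.2086·50.21)²) = √(4.956857 + 109.700612) = 10.7078 km
H: √((0.0569·111.32)² + (-0.1515·50.21)²) = √(40.120924 + 57.863634) = 9.8987 km
I: √((-0.0891·111.32)² + (-0.1668·50.21)²) = √(98.378864 + 70.141094) = 12.9815 km
J: √((0.1052·111.32)² + (0.0744·50.21)²) = √(137.144336 + 13.954887) = 12.2922 km
K: √((-0.0326·111.32)² + (-0.0656·50.21)²) = √(13.169873 + 10.848960) = 4.9009 km
L: √((0.1759·111.32)² + (0.1787·50.21)²) = √(383.422923 + 80.506241) = 21.5390 km
M: √((-0.2018·111.32)² + (0.0107·50.21)²) = √(504.648189 + 0.288634) = 22.4708 km
N: √((-0.1824·111.32)² + (-0.1774·50.21)²) = √(412.283604 + 79.339174) = 22.1726 km
O: √((-0.0235·111.32)² + (0.0067·50.21)²) = √(6.843561 + 0.113170) = 2.6376 km
Threshold 5.45 km: O (2.6376 km), K (4.9009 km) are within range.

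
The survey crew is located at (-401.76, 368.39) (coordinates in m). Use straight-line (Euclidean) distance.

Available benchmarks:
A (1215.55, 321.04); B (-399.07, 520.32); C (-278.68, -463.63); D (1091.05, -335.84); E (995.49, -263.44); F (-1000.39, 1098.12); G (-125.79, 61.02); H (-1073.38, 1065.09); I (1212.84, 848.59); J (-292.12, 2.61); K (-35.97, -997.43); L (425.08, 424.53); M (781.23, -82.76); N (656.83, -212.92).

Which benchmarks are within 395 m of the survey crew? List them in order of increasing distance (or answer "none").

B, J

Distances from (-401.76, 368.39):
A: √((1617.31)² + (-47.35)²) = √(2615691.6361 + 2242.0225) = 1618.00 m
B: √((2.69)² + (151.93)²) = √(7.2361 + 23082.7249) = 151.95 m
C: √((123.08)² + (-832.02)²) = √(15148.6864 + 692257.2804) = 841.07 m
D: √((1492.81)² + (-704.23)²) = √(2228481.6961 + 495939.8929) = 1650.58 m
E: √((1397.25)² + (-631.83)²) = √(1952307.5625 + 399209.1489) = 1533.47 m
F: √((-598.63)² + (729.73)²) = √(358357.8769 + 532505.8729) = 943.86 m
G: √((275.97)² + (-307.37)²) = √(76159.4409 + 94476.3169) = 413.08 m
H: √((-671.62)² + (696.70)²) = √(451073.4244 + 485390.8900) = 967.71 m
I: √((1614.60)² + (480.20)²) = √(2606933.1600 + 230592.0400) = 1684.50 m
J: √((109.64)² + (-365.78)²) = √(12020.9296 + 133795.0084) = 381.86 m
K: √((365.79)² + (-1365.82)²) = √(133802.3241 + 1865464.2724) = 1413.95 m
L: √((826.84)² + (56.14)²) = √(683664.3856 + 3151.6996) = 828.74 m
M: √((1182.99)² + (-451.15)²) = √(1399465.3401 + 203536.3225) = 1266.10 m
N: √((1058.59)² + (-581.31)²) = √(1120612.7881 + 337921.3161) = 1207.70 m
Threshold 395 m: B (151.95 m), J (381.86 m) are within range.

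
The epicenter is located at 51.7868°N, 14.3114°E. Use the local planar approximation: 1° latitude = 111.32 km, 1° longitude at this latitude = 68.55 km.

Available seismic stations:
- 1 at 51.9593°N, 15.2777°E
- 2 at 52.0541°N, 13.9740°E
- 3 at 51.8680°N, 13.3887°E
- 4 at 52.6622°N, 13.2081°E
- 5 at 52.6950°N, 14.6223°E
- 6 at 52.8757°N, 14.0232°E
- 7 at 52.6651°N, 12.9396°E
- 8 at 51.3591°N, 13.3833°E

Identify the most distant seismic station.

7

Distances from 51.7868°N, 14.3114°E:
1: √((0.1725·111.32)² + (0.9663·68.55)²) = √(368.743687 + 4387.719715) = 68.9671 km
2: √((0.2673·111.32)² + (-0.3374·68.55)²) = √(885.409776 + 534.940002) = 37.6875 km
3: √((0.0812·111.32)² + (-0.9227·68.55)²) = √(81.706847 + 4000.699754) = 63.8937 km
4: √((0.8754·111.32)² + (-1.1033·68.55)²) = √(9496.410507 + 5720.080682) = 123.3551 km
5: √((0.9082·111.32)² + (0.3109·68.55)²) = √(10221.376613 + 454.209656) = 103.3227 km
6: √((1.0889·111.32)² + (-0.2882·68.55)²) = √(14693.403022 + 390.303882) = 122.8157 km
7: √((0.8783·111.32)² + (-1.3718·68.55)²) = √(9559.433598 + 8842.936681) = 135.6553 km
8: √((-0.4277·111.32)² + (-0.9281·68.55)²) = √(2266.861027 + 4047.664088) = 79.4640 km
Maximum: 7 at 135.6553 km.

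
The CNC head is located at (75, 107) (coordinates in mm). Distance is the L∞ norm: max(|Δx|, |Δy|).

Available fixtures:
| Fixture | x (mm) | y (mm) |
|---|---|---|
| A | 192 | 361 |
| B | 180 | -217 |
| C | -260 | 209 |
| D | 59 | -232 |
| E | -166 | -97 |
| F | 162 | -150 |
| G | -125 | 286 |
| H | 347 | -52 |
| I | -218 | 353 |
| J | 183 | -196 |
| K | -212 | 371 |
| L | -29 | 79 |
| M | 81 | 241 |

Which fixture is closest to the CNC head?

Distances from (75, 107):
A: max(|117|, |254|) = 254 mm
B: max(|105|, |-324|) = 324 mm
C: max(|-335|, |102|) = 335 mm
D: max(|-16|, |-339|) = 339 mm
E: max(|-241|, |-204|) = 241 mm
F: max(|87|, |-257|) = 257 mm
G: max(|-200|, |179|) = 200 mm
H: max(|272|, |-159|) = 272 mm
I: max(|-293|, |246|) = 293 mm
J: max(|108|, |-303|) = 303 mm
K: max(|-287|, |264|) = 287 mm
L: max(|-104|, |-28|) = 104 mm
M: max(|6|, |134|) = 134 mm
Minimum: L at 104 mm.

L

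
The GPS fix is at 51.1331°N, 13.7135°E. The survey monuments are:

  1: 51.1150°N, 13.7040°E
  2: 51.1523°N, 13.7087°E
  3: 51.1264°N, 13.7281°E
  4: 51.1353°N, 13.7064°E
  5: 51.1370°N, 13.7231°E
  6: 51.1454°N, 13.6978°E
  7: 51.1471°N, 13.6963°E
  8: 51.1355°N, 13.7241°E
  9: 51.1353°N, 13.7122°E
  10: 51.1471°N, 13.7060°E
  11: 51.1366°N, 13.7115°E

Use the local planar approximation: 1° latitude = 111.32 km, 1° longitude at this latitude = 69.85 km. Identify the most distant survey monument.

2

Distances from 51.1331°N, 13.7135°E:
1: 2.1213 km
2: 2.1635 km
3: 1.2634 km
4: 0.5531 km
5: 0.7988 km
6: 1.7543 km
7: 1.9678 km
8: 0.7871 km
9: 0.2612 km
10: 1.6442 km
11: 0.4139 km
Maximum: 2 at 2.1635 km.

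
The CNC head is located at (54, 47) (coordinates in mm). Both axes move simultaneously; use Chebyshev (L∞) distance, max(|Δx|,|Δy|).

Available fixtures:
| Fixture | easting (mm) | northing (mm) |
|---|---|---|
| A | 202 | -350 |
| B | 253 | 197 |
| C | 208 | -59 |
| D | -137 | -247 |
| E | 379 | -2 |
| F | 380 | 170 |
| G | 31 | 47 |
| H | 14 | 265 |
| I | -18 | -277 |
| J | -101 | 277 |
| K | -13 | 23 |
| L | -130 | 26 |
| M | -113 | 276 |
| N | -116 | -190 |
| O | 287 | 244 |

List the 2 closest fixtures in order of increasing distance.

G, K

Distances from (54, 47):
A: max(|148|, |-397|) = 397 mm
B: max(|199|, |150|) = 199 mm
C: max(|154|, |-106|) = 154 mm
D: max(|-191|, |-294|) = 294 mm
E: max(|325|, |-49|) = 325 mm
F: max(|326|, |123|) = 326 mm
G: max(|-23|, |0|) = 23 mm
H: max(|-40|, |218|) = 218 mm
I: max(|-72|, |-324|) = 324 mm
J: max(|-155|, |230|) = 230 mm
K: max(|-67|, |-24|) = 67 mm
L: max(|-184|, |-21|) = 184 mm
M: max(|-167|, |229|) = 229 mm
N: max(|-170|, |-237|) = 237 mm
O: max(|233|, |197|) = 233 mm
Sorted: G (23 mm) < K (67 mm) < C (154 mm) < L (184 mm) < …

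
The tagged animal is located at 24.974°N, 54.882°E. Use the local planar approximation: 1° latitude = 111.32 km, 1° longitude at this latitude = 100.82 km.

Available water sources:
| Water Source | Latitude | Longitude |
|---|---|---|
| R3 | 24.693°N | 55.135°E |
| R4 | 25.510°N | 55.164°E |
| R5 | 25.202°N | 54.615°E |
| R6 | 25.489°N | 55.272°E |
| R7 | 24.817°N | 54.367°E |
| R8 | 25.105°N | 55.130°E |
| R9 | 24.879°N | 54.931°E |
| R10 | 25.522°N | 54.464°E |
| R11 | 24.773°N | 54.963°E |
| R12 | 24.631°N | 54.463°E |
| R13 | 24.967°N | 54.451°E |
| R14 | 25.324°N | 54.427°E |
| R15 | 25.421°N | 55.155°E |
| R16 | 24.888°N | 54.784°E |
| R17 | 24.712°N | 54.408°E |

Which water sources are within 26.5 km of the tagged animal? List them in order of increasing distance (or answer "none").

R9, R16, R11

Distances from 24.974°N, 54.882°E:
R3: 40.362 km
R4: 66.095 km
R5: 36.998 km
R6: 69.518 km
R7: 54.785 km
R8: 28.945 km
R9: 11.672 km
R10: 74.145 km
R11: 23.819 km
R12: 56.942 km
R13: 43.460 km
R14: 60.186 km
R15: 56.865 km
R16: 13.758 km
R17: 55.986 km
Threshold 26.5 km: R9 (11.672 km), R16 (13.758 km), R11 (23.819 km) are within range.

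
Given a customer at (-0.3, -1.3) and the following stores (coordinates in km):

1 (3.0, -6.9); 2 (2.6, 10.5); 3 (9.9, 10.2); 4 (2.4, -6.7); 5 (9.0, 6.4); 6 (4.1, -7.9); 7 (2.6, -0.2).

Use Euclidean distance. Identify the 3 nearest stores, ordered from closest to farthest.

7, 4, 1

Distances from (-0.3, -1.3):
1: √((3.3)² + (-5.6)²) = √(10.890 + 31.360) = 6.5 km
2: √((2.9)² + (11.8)²) = √(8.410 + 139.240) = 12.2 km
3: √((10.2)² + (11.5)²) = √(104.040 + 132.250) = 15.4 km
4: √((2.7)² + (-5.4)²) = √(7.290 + 29.160) = 6.0 km
5: √((9.3)² + (7.7)²) = √(86.490 + 59.290) = 12.1 km
6: √((4.4)² + (-6.6)²) = √(19.360 + 43.560) = 7.9 km
7: √((2.9)² + (1.1)²) = √(8.410 + 1.210) = 3.1 km
Sorted: 7 (3.1 km) < 4 (6.0 km) < 1 (6.5 km) < 6 (7.9 km) < 5 (12.1 km) < …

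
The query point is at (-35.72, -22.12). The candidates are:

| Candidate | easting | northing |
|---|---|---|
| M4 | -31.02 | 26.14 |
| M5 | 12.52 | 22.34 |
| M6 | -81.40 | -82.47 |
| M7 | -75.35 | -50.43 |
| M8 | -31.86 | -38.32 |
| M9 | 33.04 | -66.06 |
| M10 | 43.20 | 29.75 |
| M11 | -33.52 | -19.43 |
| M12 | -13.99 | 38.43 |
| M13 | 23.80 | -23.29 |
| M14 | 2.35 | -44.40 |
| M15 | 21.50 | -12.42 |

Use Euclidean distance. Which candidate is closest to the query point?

M11

Distances from (-35.72, -22.12):
M4: 48.49
M5: 65.60
M6: 75.69
M7: 48.70
M8: 16.65
M9: 81.60
M10: 94.44
M11: 3.48
M12: 64.33
M13: 59.53
M14: 44.11
M15: 58.04
Minimum: M11 at 3.48.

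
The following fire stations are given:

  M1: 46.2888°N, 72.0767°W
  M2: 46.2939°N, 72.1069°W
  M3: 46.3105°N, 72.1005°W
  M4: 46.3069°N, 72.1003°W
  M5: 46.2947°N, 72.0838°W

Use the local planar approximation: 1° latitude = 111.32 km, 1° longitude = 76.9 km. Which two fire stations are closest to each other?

Pairwise distances:
M1–M2: 2.3908 km
M1–M3: 3.0307 km
M1–M4: 2.7117 km
M1–M5: 0.8541 km
M2–M3: 1.9123 km
M2–M4: 1.5336 km
M2–M5: 1.7786 km
M3–M4: 0.4010 km
M3–M5: 2.1778 km
M4–M5: 1.8586 km
Closest pair: M3–M4 at 0.4010 km.

M3 and M4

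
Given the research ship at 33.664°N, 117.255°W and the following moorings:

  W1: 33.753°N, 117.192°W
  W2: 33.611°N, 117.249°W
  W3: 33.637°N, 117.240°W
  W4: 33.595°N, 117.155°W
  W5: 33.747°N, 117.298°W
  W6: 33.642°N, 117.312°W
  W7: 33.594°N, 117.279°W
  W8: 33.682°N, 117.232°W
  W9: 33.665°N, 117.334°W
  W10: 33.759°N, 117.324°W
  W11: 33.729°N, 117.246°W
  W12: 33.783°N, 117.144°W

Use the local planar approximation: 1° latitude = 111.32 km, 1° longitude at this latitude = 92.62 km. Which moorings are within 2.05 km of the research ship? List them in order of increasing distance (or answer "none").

Distances from 33.664°N, 117.255°W:
W1: 11.498 km
W2: 5.926 km
W3: 3.311 km
W4: 12.033 km
W5: 10.061 km
W6: 5.820 km
W7: 8.103 km
W8: 2.925 km
W9: 7.318 km
W10: 12.356 km
W11: 7.284 km
W12: 16.768 km
Threshold 2.05 km: none within range.

none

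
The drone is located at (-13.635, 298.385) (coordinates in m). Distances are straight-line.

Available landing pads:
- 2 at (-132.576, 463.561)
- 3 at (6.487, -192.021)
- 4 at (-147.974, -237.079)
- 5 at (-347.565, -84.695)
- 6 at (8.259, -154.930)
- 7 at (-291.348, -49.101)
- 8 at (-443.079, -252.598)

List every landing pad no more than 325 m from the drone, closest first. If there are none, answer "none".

2

Distances from (-13.635, 298.385):
2: 203.544 m
3: 490.819 m
4: 552.059 m
5: 508.192 m
6: 453.843 m
7: 444.827 m
8: 698.573 m
Threshold 325 m: 2 (203.544 m) is within range.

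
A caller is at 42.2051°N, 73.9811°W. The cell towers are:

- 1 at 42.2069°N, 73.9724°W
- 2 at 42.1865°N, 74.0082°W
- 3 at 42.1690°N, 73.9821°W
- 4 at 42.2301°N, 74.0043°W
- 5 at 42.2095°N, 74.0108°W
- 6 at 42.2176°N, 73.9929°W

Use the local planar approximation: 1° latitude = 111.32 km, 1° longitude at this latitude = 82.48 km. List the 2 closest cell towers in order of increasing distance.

Distances from 42.2051°N, 73.9811°W:
1: √((0.0018·111.32)² + (0.0087·82.48)²) = √(0.040151 + 0.514915) = 0.7450 km
2: √((-0.0186·111.32)² + (-0.0271·82.48)²) = √(4.287186 + 4.996155) = 3.0469 km
3: √((-0.0361·111.32)² + (-0.0010·82.48)²) = √(16.149564 + 0.006803) = 4.0195 km
4: √((0.0250·111.32)² + (-0.0232·82.48)²) = √(7.745089 + 3.661620) = 3.3774 km
5: √((0.0044·111.32)² + (-0.0297·82.48)²) = √(0.239912 + 6.000815) = 2.4981 km
6: √((0.0125·111.32)² + (-0.0118·82.48)²) = √(1.936272 + 0.947243) = 1.6981 km
Sorted: 1 (0.7450 km) < 6 (1.6981 km) < 5 (2.4981 km) < 2 (3.0469 km) < …

1, 6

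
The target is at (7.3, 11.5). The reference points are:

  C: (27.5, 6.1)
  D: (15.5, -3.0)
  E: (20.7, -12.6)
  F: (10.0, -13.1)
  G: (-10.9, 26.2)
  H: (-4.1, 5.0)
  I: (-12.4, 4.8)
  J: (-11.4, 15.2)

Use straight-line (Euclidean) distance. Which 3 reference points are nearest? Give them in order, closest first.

H, D, J

Distances from (7.3, 11.5):
C: 20.9
D: 16.7
E: 27.6
F: 24.7
G: 23.4
H: 13.1
I: 20.8
J: 19.1
Sorted: H (13.1) < D (16.7) < J (19.1) < I (20.8) < C (20.9) < …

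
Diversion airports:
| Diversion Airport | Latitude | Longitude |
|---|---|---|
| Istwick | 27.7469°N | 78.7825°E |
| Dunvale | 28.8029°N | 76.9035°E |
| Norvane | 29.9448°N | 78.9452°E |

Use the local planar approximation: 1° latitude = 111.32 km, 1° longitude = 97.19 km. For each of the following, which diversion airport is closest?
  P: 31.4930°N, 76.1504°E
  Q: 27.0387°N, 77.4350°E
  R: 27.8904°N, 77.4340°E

P→Dunvale; Q→Istwick; R→Dunvale

P at 31.4930°N, 76.1504°E:
  Istwick: 489.2269 km
  Dunvale: 308.2771 km
  Norvane: 321.6893 km
  → nearest: Dunvale (308.2771 km)
Q at 27.0387°N, 77.4350°E:
  Istwick: 152.8617 km
  Dunvale: 203.0707 km
  Norvane: 355.2465 km
  → nearest: Istwick (152.8617 km)
R at 27.8904°N, 77.4340°E:
  Istwick: 132.0307 km
  Dunvale: 113.9156 km
  Norvane: 271.7970 km
  → nearest: Dunvale (113.9156 km)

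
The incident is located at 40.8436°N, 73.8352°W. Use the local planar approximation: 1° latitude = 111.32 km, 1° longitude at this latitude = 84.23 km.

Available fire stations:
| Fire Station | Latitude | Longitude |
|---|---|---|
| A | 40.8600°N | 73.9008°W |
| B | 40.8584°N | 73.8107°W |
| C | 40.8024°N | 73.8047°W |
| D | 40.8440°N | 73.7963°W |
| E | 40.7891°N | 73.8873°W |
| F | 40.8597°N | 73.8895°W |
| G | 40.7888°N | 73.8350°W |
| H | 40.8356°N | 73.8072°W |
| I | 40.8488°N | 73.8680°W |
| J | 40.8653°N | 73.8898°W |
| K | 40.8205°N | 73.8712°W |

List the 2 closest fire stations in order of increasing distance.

H, B

Distances from 40.8436°N, 73.8352°W:
A: √((0.0164·111.32)² + (-0.0656·84.23)²) = √(3.332991 + 30.531018) = 5.8193 km
B: √((0.0148·111.32)² + (0.0245·84.23)²) = √(2.714375 + 4.258589) = 2.6406 km
C: √((-0.0412·111.32)² + (0.0305·84.23)²) = √(21.034918 + 6.599838) = 5.2569 km
D: √((0.0004·111.32)² + (0.0389·84.23)²) = √(0.001983 + 10.735760) = 3.2768 km
E: √((-0.0545·111.32)² + (-0.0521·84.23)²) = √(36.807761 + 19.257905) = 7.4877 km
F: √((0.0161·111.32)² + (-0.0543·84.23)²) = √(3.212167 + 20.918631) = 4.9123 km
G: √((-0.0548·111.32)² + (0.0002·84.23)²) = √(37.214099 + 0.000284) = 6.1004 km
H: √((-0.0080·111.32)² + (0.0280·84.23)²) = √(0.793097 + 5.562239) = 2.5210 km
I: √((0.0052·111.32)² + (-0.0328·84.23)²) = √(0.335084 + 7.632754) = 2.8227 km
J: √((0.0217·111.32)² + (-0.0546·84.23)²) = √(5.835336 + 21.150415) = 5.1948 km
K: √((-0.0231·111.32)² + (-0.0360·84.23)²) = √(6.612571 + 9.194722) = 3.9758 km
Sorted: H (2.5210 km) < B (2.6406 km) < I (2.8227 km) < D (3.2768 km) < …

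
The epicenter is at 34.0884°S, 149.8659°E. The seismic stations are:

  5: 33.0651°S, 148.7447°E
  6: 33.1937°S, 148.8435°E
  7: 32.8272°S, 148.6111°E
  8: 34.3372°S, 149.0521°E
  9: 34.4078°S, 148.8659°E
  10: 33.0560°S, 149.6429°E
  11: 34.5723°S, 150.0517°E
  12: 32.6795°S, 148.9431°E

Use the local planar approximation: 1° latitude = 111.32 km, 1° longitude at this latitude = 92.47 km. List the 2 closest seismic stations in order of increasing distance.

Distances from 34.0884°S, 149.8659°E:
5: √((1.0233·111.32)² + (-1.1212·92.47)²) = √(12976.343806 + 10748.995806) = 154.0303 km
6: √((0.8947·111.32)² + (-1.0224·92.47)²) = √(9919.762401 + 8938.062700) = 137.3238 km
7: √((1.2612·111.32)² + (-1.2548·92.47)²) = √(19711.256958 + 13463.275575) = 182.1388 km
8: √((-0.2488·111.32)² + (-0.8138·92.47)²) = √(767.091459 + 5662.876447) = 80.1871 km
9: √((-0.3194·111.32)² + (-1.0000·92.47)²) = √(1264.201260 + 8550.700900) = 99.0702 km
10: √((1.0324·111.32)² + (-0.2230·92.47)²) = √(13208.162003 + 425.217805) = 116.7621 km
11: √((-0.4839·111.32)² + (0.1858·92.47)²) = √(2901.734275 + 295.184218) = 56.5413 km
12: √((1.4089·111.32)² + (-0.9228·92.47)²) = √(24598.392874 + 7281.433490) = 178.5492 km
Sorted: 11 (56.5413 km) < 8 (80.1871 km) < 9 (99.0702 km) < 10 (116.7621 km) < …

11, 8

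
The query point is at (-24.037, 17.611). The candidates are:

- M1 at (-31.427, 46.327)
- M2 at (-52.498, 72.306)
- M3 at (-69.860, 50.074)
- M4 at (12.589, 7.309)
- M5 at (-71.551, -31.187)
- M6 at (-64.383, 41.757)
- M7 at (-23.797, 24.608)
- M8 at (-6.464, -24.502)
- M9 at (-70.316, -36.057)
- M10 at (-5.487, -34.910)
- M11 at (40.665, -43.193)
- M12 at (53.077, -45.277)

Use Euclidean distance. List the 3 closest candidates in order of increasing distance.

M7, M1, M4

Distances from (-24.037, 17.611):
M1: √((-7.390)² + (28.716)²) = √(54.61210 + 824.60866) = 29.652
M2: √((-28.461)² + (54.695)²) = √(810.02852 + 2991.54302) = 61.657
M3: √((-45.823)² + (32.463)²) = √(2099.74733 + 1053.84637) = 56.157
M4: √((36.626)² + (-10.302)²) = √(1341.46388 + 106.13120) = 38.047
M5: √((-47.514)² + (-48.798)²) = √(2257.58020 + 2381.24480) = 68.109
M6: √((-40.346)² + (24.146)²) = √(1627.79972 + 583.02932) = 47.019
M7: √((0.240)² + (6.997)²) = √(0.05760 + 48.95801) = 7.001
M8: √((17.573)² + (-42.113)²) = √(308.81033 + 1773.50477) = 45.632
M9: √((-46.279)² + (-53.668)²) = √(2141.74584 + 2880.25422) = 70.866
M10: √((18.550)² + (-52.521)²) = √(344.10250 + 2758.45544) = 55.701
M11: √((64.702)² + (-60.804)²) = √(4186.34880 + 3697.12642) = 88.789
M12: √((77.114)² + (-62.888)²) = √(5946.56900 + 3954.90054) = 99.506
Sorted: M7 (7.001) < M1 (29.652) < M4 (38.047) < M8 (45.632) < M6 (47.019) < …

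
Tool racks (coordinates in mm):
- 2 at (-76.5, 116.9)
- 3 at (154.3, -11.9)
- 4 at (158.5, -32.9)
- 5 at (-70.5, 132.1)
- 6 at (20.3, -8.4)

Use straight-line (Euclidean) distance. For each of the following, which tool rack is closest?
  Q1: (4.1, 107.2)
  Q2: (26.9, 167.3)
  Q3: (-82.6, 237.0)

Q1 at (4.1, 107.2):
  2: √((-80.6)² + (9.7)²) = √(6496.360 + 94.090) = 81.2 mm
  3: √((150.2)² + (-119.1)²) = √(22560.040 + 14184.810) = 191.7 mm
  4: √((154.4)² + (-140.1)²) = √(23839.360 + 19628.010) = 208.5 mm
  5: √((-74.6)² + (24.9)²) = √(5565.160 + 620.010) = 78.6 mm
  6: √((16.2)² + (-115.6)²) = √(262.440 + 13363.360) = 116.7 mm
  → nearest: 5 (78.6 mm)
Q2 at (26.9, 167.3):
  2: √((-103.4)² + (-50.4)²) = √(10691.560 + 2540.160) = 115.0 mm
  3: √((127.4)² + (-179.2)²) = √(16230.760 + 32112.640) = 219.9 mm
  4: √((131.6)² + (-200.2)²) = √(17318.560 + 40080.040) = 239.6 mm
  5: √((-97.4)² + (-35.2)²) = √(9486.760 + 1239.040) = 103.6 mm
  6: √((-6.6)² + (-175.7)²) = √(43.560 + 30870.490) = 175.8 mm
  → nearest: 5 (103.6 mm)
Q3 at (-82.6, 237.0):
  2: √((6.1)² + (-120.1)²) = √(37.210 + 14424.010) = 120.3 mm
  3: √((236.9)² + (-248.9)²) = √(56121.610 + 61951.210) = 343.6 mm
  4: √((241.1)² + (-269.9)²) = √(58129.210 + 72846.010) = 361.9 mm
  5: √((12.1)² + (-104.9)²) = √(146.410 + 11004.010) = 105.6 mm
  6: √((102.9)² + (-245.4)²) = √(10588.410 + 60221.160) = 266.1 mm
  → nearest: 5 (105.6 mm)

Q1→5; Q2→5; Q3→5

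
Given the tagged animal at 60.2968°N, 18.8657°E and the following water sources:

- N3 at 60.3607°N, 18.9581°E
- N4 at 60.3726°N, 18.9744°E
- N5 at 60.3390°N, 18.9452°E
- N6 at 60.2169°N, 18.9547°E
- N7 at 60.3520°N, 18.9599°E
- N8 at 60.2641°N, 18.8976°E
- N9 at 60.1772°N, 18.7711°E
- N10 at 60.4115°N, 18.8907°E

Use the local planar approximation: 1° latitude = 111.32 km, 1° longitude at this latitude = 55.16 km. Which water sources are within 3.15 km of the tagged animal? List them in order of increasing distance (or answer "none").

Distances from 60.2968°N, 18.8657°E:
N3: 8.7508 km
N4: 10.3514 km
N5: 6.4264 km
N6: 10.1593 km
N7: 8.0473 km
N8: 4.0431 km
N9: 14.2999 km
N10: 12.8427 km
Threshold 3.15 km: none within range.

none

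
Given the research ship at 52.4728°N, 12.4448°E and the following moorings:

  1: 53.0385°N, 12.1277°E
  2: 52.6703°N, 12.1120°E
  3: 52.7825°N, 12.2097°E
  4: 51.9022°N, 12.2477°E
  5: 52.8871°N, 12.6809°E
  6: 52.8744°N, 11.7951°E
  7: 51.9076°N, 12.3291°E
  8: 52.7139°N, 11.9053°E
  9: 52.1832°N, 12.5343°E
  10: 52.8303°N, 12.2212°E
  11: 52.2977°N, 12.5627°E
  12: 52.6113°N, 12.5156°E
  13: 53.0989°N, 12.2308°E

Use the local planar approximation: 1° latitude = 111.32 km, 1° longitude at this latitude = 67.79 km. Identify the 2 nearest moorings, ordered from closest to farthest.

12, 11

Distances from 52.4728°N, 12.4448°E:
1: 66.5415 km
2: 31.5016 km
3: 37.9813 km
4: 64.9093 km
5: 48.8181 km
6: 62.7570 km
7: 63.4050 km
8: 45.3642 km
9: 32.8042 km
10: 42.5858 km
11: 21.0671 km
12: 16.1476 km
13: 71.1912 km
Sorted: 12 (16.1476 km) < 11 (21.0671 km) < 2 (31.5016 km) < 9 (32.8042 km) < …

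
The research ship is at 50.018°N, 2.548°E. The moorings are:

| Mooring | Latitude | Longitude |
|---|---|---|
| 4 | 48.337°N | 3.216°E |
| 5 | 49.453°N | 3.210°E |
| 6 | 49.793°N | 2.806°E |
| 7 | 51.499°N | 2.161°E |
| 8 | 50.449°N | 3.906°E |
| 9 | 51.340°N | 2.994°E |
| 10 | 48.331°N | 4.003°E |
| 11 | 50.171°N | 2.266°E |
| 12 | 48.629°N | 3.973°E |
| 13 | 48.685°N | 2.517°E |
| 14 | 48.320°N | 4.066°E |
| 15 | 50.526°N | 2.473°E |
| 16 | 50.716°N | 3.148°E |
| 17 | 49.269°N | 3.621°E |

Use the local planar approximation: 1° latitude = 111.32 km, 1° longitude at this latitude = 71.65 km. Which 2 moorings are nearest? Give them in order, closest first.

11, 6

Distances from 50.018°N, 2.548°E:
4: √((-1.681·111.32)² + (0.668·71.65)²) = √(35017.23270 + 2290.79019) = 193.153 km
5: √((-0.565·111.32)² + (0.662·71.65)²) = √(3955.88166 + 2249.82308) = 78.776 km
6: √((-0.225·111.32)² + (0.258·71.65)²) = √(627.35221 + 341.72110) = 31.130 km
7: √((1.481·111.32)² + (-0.387·71.65)²) = √(27180.44185 + 768.87249) = 167.180 km
8: √((0.431·111.32)² + (1.358·71.65)²) = √(2301.97676 + 9467.42622) = 108.487 km
9: √((1.322·111.32)² + (0.446·71.65)²) = √(21657.54900 + 1021.17954) = 150.595 km
10: √((-1.687·111.32)² + (1.455·71.65)²) = √(35267.65311 + 10868.21888) = 214.793 km
11: √((0.153·111.32)² + (-0.282·71.65)²) = √(290.08766 + 408.25415) = 26.426 km
12: √((-1.389·111.32)² + (1.425·71.65)²) = √(23908.42057 + 10424.66525) = 185.292 km
13: √((-1.333·111.32)² + (-0.031·71.65)²) = √(22019.46152 + 4.93351) = 148.406 km
14: √((-1.698·111.32)² + (1.518·71.65)²) = √(35729.07454 + 11829.75997) = 218.080 km
15: √((0.508·111.32)² + (-0.075·71.65)²) = √(3197.96584 + 28.87719) = 56.805 km
16: √((0.698·111.32)² + (0.600·71.65)²) = √(6037.50135 + 1848.14010) = 88.801 km
17: √((-0.749·111.32)² + (1.073·71.65)²) = √(6952.00428 + 5910.60359) = 113.413 km
Sorted: 11 (26.426 km) < 6 (31.130 km) < 15 (56.805 km) < 5 (78.776 km) < …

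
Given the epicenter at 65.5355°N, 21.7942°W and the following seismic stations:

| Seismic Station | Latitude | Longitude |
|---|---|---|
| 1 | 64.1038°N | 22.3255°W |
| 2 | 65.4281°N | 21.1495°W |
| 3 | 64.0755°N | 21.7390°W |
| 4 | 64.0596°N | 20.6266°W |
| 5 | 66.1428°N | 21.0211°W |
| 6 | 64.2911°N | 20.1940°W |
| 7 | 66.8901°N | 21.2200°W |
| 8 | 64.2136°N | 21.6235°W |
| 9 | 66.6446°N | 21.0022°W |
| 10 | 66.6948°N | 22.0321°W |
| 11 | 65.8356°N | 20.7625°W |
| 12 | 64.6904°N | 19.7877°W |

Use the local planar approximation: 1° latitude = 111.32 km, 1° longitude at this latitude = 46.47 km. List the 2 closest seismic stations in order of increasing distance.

Distances from 65.5355°N, 21.7942°W:
1: √((-1.4317·111.32)² + (-0.5313·46.47)²) = √(25400.978403 + 609.571953) = 161.2779 km
2: √((-0.1074·111.32)² + (0.6447·46.47)²) = √(142.940388 + 897.554204) = 32.2567 km
3: √((-1.4600·111.32)² + (0.0552·46.47)²) = √(26415.090740 + 6.579964) = 162.5474 km
4: √((-1.4759·111.32)² + (1.1676·46.47)²) = √(26993.565985 + 2943.970932) = 173.0247 km
5: √((0.6073·111.32)² + (0.7731·46.47)²) = √(4570.386809 + 1290.674386) = 76.5576 km
6: √((-1.2444·111.32)² + (1.6002·46.47)²) = √(19189.621124 + 5529.602045) = 157.2235 km
7: √((1.3546·111.32)² + (0.5742·46.47)²) = √(22738.852150 + 711.986438) = 153.1367 km
8: √((-1.3219·111.32)² + (0.1707·46.47)²) = √(21654.272640 + 62.923430) = 147.3676 km
9: √((1.1091·111.32)² + (0.7920·46.47)²) = √(15243.609188 + 1354.552082) = 128.8339 km
10: √((1.1593·111.32)² + (-0.2379·46.47)²) = √(16654.748046 + 122.217734) = 129.5259 km
11: √((0.3001·111.32)² + (1.0317·46.47)²) = √(1116.036468 + 2298.540742) = 58.4344 km
12: √((-0.8451·111.32)² + (2.0065·46.47)²) = √(8850.393873 + 8694.080821) = 132.4556 km
Sorted: 2 (32.2567 km) < 11 (58.4344 km) < 5 (76.5576 km) < 9 (128.8339 km) < …

2, 11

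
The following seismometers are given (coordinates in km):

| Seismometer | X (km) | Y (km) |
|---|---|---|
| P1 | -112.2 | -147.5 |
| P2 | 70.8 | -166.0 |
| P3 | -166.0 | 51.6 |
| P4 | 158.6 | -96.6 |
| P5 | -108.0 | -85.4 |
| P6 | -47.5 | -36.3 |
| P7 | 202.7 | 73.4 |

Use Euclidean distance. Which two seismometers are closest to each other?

Pairwise distances:
P1–P2: 183.9 km
P1–P3: 206.2 km
P1–P4: 275.5 km
P1–P5: 62.2 km
P1–P6: 128.7 km
P1–P7: 384.7 km
P2–P3: 321.6 km
P2–P4: 111.9 km
P2–P5: 196.1 km
P2–P6: 175.5 km
P2–P7: 273.3 km
P3–P4: 356.8 km
P3–P5: 148.8 km
P3–P6: 147.5 km
P3–P7: 369.3 km
P4–P5: 266.8 km
P4–P6: 214.7 km
P4–P7: 175.6 km
P5–P6: 77.9 km
P5–P7: 348.9 km
P6–P7: 273.2 km
Closest pair: P1–P5 at 62.2 km.

P1 and P5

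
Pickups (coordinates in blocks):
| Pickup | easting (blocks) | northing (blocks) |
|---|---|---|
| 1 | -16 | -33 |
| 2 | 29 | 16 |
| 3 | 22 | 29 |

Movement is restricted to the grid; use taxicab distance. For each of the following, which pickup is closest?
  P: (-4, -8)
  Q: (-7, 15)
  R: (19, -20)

P at (-4, -8):
  1: 37 blocks
  2: 57 blocks
  3: 63 blocks
  → nearest: 1 (37 blocks)
Q at (-7, 15):
  1: 57 blocks
  2: 37 blocks
  3: 43 blocks
  → nearest: 2 (37 blocks)
R at (19, -20):
  1: 48 blocks
  2: 46 blocks
  3: 52 blocks
  → nearest: 2 (46 blocks)

P→1; Q→2; R→2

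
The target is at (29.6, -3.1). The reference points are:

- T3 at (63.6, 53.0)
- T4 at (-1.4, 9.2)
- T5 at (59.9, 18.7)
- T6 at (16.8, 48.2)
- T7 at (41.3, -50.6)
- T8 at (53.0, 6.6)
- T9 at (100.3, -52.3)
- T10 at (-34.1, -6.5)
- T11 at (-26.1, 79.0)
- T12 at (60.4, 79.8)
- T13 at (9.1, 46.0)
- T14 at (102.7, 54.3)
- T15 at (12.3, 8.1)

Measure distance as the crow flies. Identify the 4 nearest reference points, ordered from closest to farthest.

Distances from (29.6, -3.1):
T3: √((34.0)² + (56.1)²) = √(1156.000 + 3147.210) = 65.6
T4: √((-31.0)² + (12.3)²) = √(961.000 + 151.290) = 33.4
T5: √((30.3)² + (21.8)²) = √(918.090 + 475.240) = 37.3
T6: √((-12.8)² + (51.3)²) = √(163.840 + 2631.690) = 52.9
T7: √((11.7)² + (-47.5)²) = √(136.890 + 2256.250) = 48.9
T8: √((23.4)² + (9.7)²) = √(547.560 + 94.090) = 25.3
T9: √((70.7)² + (-49.2)²) = √(4998.490 + 2420.640) = 86.1
T10: √((-63.7)² + (-3.4)²) = √(4057.690 + 11.560) = 63.8
T11: √((-55.7)² + (82.1)²) = √(3102.490 + 6740.410) = 99.2
T12: √((30.8)² + (82.9)²) = √(948.640 + 6872.410) = 88.4
T13: √((-20.5)² + (49.1)²) = √(420.250 + 2410.810) = 53.2
T14: √((73.1)² + (57.4)²) = √(5343.610 + 3294.760) = 92.9
T15: √((-17.3)² + (11.2)²) = √(299.290 + 125.440) = 20.6
Sorted: T15 (20.6) < T8 (25.3) < T4 (33.4) < T5 (37.3) < T7 (48.9) < T6 (52.9) < …

T15, T8, T4, T5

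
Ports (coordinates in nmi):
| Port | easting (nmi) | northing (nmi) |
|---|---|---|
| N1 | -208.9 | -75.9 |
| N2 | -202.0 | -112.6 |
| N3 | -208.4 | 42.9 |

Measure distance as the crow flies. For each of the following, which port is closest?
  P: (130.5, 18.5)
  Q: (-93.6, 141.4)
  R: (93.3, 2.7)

P at (130.5, 18.5):
  N1: √((-339.4)² + (-94.4)²) = √(115192.360 + 8911.360) = 352.3 nmi
  N2: √((-332.5)² + (-131.1)²) = √(110556.250 + 17187.210) = 357.4 nmi
  N3: √((-338.9)² + (24.4)²) = √(114853.210 + 595.360) = 339.8 nmi
  → nearest: N3 (339.8 nmi)
Q at (-93.6, 141.4):
  N1: √((-115.3)² + (-217.3)²) = √(13294.090 + 47219.290) = 246.0 nmi
  N2: √((-108.4)² + (-254.0)²) = √(11750.560 + 64516.000) = 276.2 nmi
  N3: √((-114.8)² + (-98.5)²) = √(13179.040 + 9702.250) = 151.3 nmi
  → nearest: N3 (151.3 nmi)
R at (93.3, 2.7):
  N1: √((-302.2)² + (-78.6)²) = √(91324.840 + 6177.960) = 312.3 nmi
  N2: √((-295.3)² + (-115.3)²) = √(87202.090 + 13294.090) = 317.0 nmi
  N3: √((-301.7)² + (40.2)²) = √(91022.890 + 1616.040) = 304.4 nmi
  → nearest: N3 (304.4 nmi)

P→N3; Q→N3; R→N3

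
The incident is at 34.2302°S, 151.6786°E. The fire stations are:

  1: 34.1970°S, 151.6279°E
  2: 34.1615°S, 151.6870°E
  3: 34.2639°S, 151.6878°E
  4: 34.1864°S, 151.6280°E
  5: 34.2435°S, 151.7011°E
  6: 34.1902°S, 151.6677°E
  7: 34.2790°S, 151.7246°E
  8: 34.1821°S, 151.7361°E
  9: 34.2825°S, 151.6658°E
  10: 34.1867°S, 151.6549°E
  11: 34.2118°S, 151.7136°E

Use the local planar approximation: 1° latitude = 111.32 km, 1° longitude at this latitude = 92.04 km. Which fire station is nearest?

5

Distances from 34.2302°S, 151.6786°E:
1: √((0.0332·111.32)² + (-0.0507·92.04)²) = √(13.659115 + 21.775550) = 5.9527 km
2: √((0.0687·111.32)² + (0.0084·92.04)²) = √(58.487071 + 0.597739) = 7.6867 km
3: √((-0.0337·111.32)² + (0.0092·92.04)²) = √(14.073632 + 0.717016) = 3.8459 km
4: √((0.0438·111.32)² + (-0.0506·92.04)²) = √(23.773582 + 21.689735) = 6.7426 km
5: √((-0.0133·111.32)² + (0.0225·92.04)²) = √(2.192046 + 4.288627) = 2.5457 km
6: √((0.0400·111.32)² + (-0.0109·92.04)²) = √(19.827428 + 1.006482) = 4.5644 km
7: √((-0.0488·111.32)² + (0.0460·92.04)²) = √(29.511144 + 17.925401) = 6.8874 km
8: √((0.0481·111.32)² + (0.0575·92.04)²) = √(28.670585 + 28.008439) = 7.5285 km
9: √((-0.0523·111.32)² + (-0.0128·92.04)²) = √(33.896103 + 1.387948) = 5.9400 km
10: √((0.0435·111.32)² + (-0.0237·92.04)²) = √(23.449031 + 4.758279) = 5.3111 km
11: √((0.0184·111.32)² + (0.0350·92.04)²) = √(4.195484 + 10.377418) = 3.8174 km
Minimum: 5 at 2.5457 km.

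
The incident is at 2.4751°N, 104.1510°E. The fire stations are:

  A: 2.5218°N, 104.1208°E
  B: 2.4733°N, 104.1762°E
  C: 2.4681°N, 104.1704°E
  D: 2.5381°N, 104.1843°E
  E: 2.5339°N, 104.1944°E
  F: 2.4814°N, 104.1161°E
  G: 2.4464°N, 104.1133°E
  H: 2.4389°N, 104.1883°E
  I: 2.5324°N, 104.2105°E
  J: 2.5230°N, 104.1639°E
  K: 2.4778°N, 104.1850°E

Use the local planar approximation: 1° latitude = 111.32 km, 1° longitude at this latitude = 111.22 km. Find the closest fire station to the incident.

C

Distances from 2.4751°N, 104.1510°E:
A: 6.1893 km
B: 2.8099 km
C: 2.2941 km
D: 7.9310 km
E: 8.1329 km
F: 3.9444 km
G: 5.2715 km
H: 5.7835 km
I: 9.1913 km
J: 5.5219 km
K: 3.7934 km
Minimum: C at 2.2941 km.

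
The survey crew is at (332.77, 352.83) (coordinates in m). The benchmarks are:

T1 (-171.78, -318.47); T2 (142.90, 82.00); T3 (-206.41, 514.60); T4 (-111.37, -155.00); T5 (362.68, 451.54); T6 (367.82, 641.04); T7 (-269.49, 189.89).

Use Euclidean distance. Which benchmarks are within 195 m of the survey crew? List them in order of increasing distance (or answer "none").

Distances from (332.77, 352.83):
T1: √((-504.55)² + (-671.30)²) = √(254570.7025 + 450643.6900) = 839.77 m
T2: √((-189.87)² + (-270.83)²) = √(36050.6169 + 73348.8889) = 330.76 m
T3: √((-539.18)² + (161.77)²) = √(290715.0724 + 26169.5329) = 562.93 m
T4: √((-444.14)² + (-507.83)²) = √(197260.3396 + 257891.3089) = 674.65 m
T5: √((29.91)² + (98.71)²) = √(894.6081 + 9743.6641) = 103.14 m
T6: √((35.05)² + (288.21)²) = √(1228.5025 + 83065.0041) = 290.33 m
T7: √((-602.26)² + (-162.94)²) = √(362717.1076 + 26549.4436) = 623.91 m
Threshold 195 m: T5 (103.14 m) is within range.

T5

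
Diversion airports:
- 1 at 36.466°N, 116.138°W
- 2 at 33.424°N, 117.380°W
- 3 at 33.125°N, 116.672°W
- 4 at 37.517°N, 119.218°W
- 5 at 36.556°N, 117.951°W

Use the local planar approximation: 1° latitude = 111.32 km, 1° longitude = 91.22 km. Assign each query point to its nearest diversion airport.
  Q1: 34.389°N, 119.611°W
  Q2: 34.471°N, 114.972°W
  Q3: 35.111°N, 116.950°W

Q1→2; Q2→3; Q3→1

Q1 at 34.389°N, 119.611°W:
  1: 392.206 km
  2: 230.124 km
  3: 302.777 km
  4: 350.050 km
  5: 284.819 km
  → nearest: 2 (230.124 km)
Q2 at 34.471°N, 114.972°W:
  1: 246.240 km
  2: 248.664 km
  3: 215.636 km
  4: 514.774 km
  5: 357.374 km
  → nearest: 3 (215.636 km)
Q3 at 35.111°N, 116.950°W:
  1: 168.044 km
  2: 191.849 km
  3: 222.531 km
  4: 338.435 km
  5: 184.967 km
  → nearest: 1 (168.044 km)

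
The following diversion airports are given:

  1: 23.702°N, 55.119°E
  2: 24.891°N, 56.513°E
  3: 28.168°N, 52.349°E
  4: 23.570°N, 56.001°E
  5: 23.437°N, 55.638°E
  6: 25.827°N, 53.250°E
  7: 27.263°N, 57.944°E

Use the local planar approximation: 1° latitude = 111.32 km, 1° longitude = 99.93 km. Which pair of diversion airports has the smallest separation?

Pairwise distances:
1–2: 192.157 km
1–3: 569.021 km
1–4: 89.355 km
1–5: 59.666 km
1–6: 301.398 km
1–7: 486.658 km
2–3: 553.373 km
2–4: 155.700 km
2–5: 183.967 km
2–6: 342.315 km
2–7: 300.286 km
3–4: 628.629 km
3–5: 620.797 km
3–6: 275.716 km
3–7: 568.112 km
4–5: 39.180 km
4–6: 372.425 km
4–7: 454.650 km
5–6: 357.394 km
5–7: 484.254 km
6–7: 495.562 km
Closest pair: 4–5 at 39.180 km.

4 and 5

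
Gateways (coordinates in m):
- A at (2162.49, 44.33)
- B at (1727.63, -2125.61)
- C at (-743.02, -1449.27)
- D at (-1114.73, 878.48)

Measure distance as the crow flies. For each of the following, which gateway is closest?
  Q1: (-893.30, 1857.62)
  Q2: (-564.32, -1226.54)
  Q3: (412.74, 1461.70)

Q1→D; Q2→C; Q3→D

Q1 at (-893.30, 1857.62):
  A: √((3055.79)² + (-1813.29)²) = √(9337852.5241 + 3288020.6241) = 3553.29 m
  B: √((2620.93)² + (-3983.23)²) = √(6869274.0649 + 15866121.2329) = 4768.16 m
  C: √((150.28)² + (-3306.89)²) = √(22584.0784 + 10935521.4721) = 3310.30 m
  D: √((-221.43)² + (-979.14)²) = √(49031.2449 + 958715.1396) = 1003.87 m
  → nearest: D (1003.87 m)
Q2 at (-564.32, -1226.54):
  A: √((2726.81)² + (1270.87)²) = √(7435492.7761 + 1615110.5569) = 3008.42 m
  B: √((2291.95)² + (-899.07)²) = √(5253034.8025 + 808326.8649) = 2461.98 m
  C: √((-178.70)² + (-222.73)²) = √(31933.6900 + 49608.6529) = 285.56 m
  D: √((-550.41)² + (2105.02)²) = √(302951.1681 + 4431109.2004) = 2175.79 m
  → nearest: C (285.56 m)
Q3 at (412.74, 1461.70):
  A: √((1749.75)² + (-1417.37)²) = √(3061625.0625 + 2008937.7169) = 2251.79 m
  B: √((1314.89)² + (-3587.31)²) = √(1728935.7121 + 12868793.0361) = 3820.70 m
  C: √((-1155.76)² + (-2910.97)²) = √(1335781.1776 + 8473746.3409) = 3132.02 m
  D: √((-1527.47)² + (-583.22)²) = √(2333164.6009 + 340145.5684) = 1635.03 m
  → nearest: D (1635.03 m)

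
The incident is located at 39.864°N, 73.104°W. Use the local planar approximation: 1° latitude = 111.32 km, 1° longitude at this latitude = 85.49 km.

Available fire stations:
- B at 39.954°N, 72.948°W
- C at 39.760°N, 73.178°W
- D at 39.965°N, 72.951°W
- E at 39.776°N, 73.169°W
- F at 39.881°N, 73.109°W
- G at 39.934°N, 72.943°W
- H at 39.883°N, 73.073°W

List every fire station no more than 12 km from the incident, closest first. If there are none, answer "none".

Distances from 39.864°N, 73.104°W:
B: √((0.090·111.32)² + (0.156·85.49)²) = √(100.37635 + 177.86063) = 16.680 km
C: √((-0.104·111.32)² + (-0.074·85.49)²) = √(134.03341 + 40.02157) = 13.193 km
D: √((0.101·111.32)² + (0.153·85.49)²) = √(126.41224 + 171.08562) = 17.248 km
E: √((-0.088·111.32)² + (-0.065·85.49)²) = √(95.96475 + 30.87858) = 11.262 km
F: √((0.017·111.32)² + (-0.005·85.49)²) = √(3.58133 + 0.18271) = 1.940 km
G: √((0.070·111.32)² + (0.161·85.49)²) = √(60.72150 + 189.44467) = 15.817 km
H: √((0.019·111.32)² + (0.031·85.49)²) = √(4.47356 + 7.02351) = 3.391 km
Threshold 12 km: F (1.940 km), H (3.391 km), E (11.262 km) are within range.

F, H, E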